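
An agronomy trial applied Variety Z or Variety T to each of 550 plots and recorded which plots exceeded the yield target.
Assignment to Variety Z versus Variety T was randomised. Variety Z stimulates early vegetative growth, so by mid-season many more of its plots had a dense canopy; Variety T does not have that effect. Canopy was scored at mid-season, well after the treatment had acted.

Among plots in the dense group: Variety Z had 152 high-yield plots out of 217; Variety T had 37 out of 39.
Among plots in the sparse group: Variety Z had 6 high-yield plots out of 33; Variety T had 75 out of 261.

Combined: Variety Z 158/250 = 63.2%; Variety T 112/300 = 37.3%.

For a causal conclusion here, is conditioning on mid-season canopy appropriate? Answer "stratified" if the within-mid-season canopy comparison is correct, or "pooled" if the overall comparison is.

pooled

Variety T is higher inside every mid-season canopy stratum but Variety Z is higher in aggregate. Whether to stratify depends on how mid-season canopy relates to the variety.
Stratifying would compare varietys among plots the varietys themselves sorted into mid-season canopy groups — a form of selection on an intermediate. The unconditioned pooled rates give the total causal effect.
Pooled: Variety Z 63.2% vs Variety T 37.3%; Variety Z is higher overall.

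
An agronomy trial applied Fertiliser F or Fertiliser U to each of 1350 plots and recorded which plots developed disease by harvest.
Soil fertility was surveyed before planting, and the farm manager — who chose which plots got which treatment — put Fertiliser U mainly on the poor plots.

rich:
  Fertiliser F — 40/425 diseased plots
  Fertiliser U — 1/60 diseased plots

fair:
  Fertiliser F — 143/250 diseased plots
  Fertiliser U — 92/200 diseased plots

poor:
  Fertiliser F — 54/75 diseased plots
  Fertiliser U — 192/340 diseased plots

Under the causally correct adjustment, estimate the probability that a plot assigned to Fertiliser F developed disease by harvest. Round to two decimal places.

0.45

Fertiliser U is lower inside every soil fertility stratum but Fertiliser F is lower in aggregate. Whether to stratify depends on how soil fertility relates to the fertiliser.
Since soil fertility is a pre-existing factor (not a product of the fertiliser) and it affects the outcome on its own, it is a confounder. The stratified rates, not the pooled rate, identify the causal effect.
Standardising Fertiliser F to the population soil fertility mix: 0.359·40/425 + 0.333·143/250 + 0.307·54/75 = 0.446.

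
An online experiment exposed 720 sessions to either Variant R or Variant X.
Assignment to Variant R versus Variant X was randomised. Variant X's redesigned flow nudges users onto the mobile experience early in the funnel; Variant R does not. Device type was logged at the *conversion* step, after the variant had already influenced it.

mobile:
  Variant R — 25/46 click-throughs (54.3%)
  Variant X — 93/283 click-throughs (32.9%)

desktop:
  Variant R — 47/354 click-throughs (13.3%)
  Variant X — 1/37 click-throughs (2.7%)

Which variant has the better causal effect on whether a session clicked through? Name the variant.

Variant X

Device type lies on the pathway variant → device type → outcome, so adjusting for it blocks the indirect effect. For the total causal effect of variant, use the unadjusted pooled rates.
Pooled: Variant R 18.0% vs Variant X 29.4%; Variant X is higher overall.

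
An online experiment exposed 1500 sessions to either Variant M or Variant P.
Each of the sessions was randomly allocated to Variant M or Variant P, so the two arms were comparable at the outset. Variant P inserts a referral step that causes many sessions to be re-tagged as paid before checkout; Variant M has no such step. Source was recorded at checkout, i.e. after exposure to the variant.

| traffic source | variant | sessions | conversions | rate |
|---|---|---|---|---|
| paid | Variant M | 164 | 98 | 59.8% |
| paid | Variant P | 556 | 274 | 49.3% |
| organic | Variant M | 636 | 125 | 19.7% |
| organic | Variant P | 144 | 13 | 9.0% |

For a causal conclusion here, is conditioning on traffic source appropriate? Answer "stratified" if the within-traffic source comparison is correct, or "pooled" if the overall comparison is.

Traffic source here is a post-treatment variable shaped by the variant; conditioning on it would introduce bias rather than remove it. The overall comparison is the causal one.
Pooled: Variant M 27.9% vs Variant P 41.0%; Variant P is higher overall.

pooled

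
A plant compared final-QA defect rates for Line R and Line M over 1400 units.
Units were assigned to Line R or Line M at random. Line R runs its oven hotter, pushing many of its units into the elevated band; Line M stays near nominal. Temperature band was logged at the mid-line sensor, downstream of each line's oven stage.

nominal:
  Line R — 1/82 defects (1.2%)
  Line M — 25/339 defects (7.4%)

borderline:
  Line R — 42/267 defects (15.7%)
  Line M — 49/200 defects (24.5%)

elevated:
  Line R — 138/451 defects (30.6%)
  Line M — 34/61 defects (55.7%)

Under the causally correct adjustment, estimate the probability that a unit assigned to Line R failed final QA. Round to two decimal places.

The in-process temperature band-specific comparison favours Line R throughout, but the pooled figures favour Line M. The question is whether to condition on in-process temperature band.
The distribution of in-process temperature band is itself part of what the line does — it is an intermediate outcome. Holding it fixed would remove that part of the effect; the total effect is the pooled difference.
So P(outcome | do(Line R)) is just the pooled rate for Line R: 181/800 = 0.226.

0.23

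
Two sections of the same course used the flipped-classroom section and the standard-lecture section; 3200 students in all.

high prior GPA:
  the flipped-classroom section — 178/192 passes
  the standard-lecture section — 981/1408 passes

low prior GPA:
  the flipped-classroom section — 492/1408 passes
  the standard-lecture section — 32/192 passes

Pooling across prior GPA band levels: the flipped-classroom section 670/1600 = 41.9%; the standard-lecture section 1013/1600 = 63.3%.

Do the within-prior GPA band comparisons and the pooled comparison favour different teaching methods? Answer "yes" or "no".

Within each prior GPA band level (high prior GPA 92.7% vs 69.7%; low prior GPA 34.9% vs 16.7%), the flipped-classroom section has the higher rate every time. Pooled: 41.9% vs 63.3% — the standard-lecture section has the higher rate overall. The two comparisons disagree.

yes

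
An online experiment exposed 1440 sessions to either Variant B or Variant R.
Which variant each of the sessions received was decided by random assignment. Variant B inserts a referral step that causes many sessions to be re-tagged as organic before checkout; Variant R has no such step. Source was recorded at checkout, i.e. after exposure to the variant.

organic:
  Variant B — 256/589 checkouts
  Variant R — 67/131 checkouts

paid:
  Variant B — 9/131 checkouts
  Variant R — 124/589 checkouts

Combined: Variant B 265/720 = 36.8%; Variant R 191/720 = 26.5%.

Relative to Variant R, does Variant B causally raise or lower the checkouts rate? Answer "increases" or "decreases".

Traffic source lies on the pathway variant → traffic source → outcome, so adjusting for it blocks the indirect effect. For the total causal effect of variant, use the unadjusted pooled rates.
Pooled: Variant B 36.8% vs Variant R 26.5%; Variant B is higher overall.

increases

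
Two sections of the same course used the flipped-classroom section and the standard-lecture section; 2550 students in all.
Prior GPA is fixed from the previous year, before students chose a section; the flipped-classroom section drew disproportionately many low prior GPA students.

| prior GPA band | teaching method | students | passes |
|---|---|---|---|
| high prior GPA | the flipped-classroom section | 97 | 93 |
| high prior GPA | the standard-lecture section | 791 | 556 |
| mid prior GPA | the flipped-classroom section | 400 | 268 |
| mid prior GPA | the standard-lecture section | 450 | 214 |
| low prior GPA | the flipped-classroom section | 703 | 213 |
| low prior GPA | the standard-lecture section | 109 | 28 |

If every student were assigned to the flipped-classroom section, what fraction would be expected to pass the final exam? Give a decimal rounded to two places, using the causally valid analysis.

0.65

The prior GPA band-specific comparison favours the flipped-classroom section throughout, but the pooled figures favour the standard-lecture section. The question is whether to condition on prior GPA band.
Since prior GPA band is a pre-existing factor (not a product of the teaching method) and it affects the outcome on its own, it is a confounder. The stratified rates, not the pooled rate, identify the causal effect.
Standardising the flipped-classroom section to the population prior GPA band mix: 0.348·93/97 + 0.333·268/400 + 0.318·213/703 = 0.654.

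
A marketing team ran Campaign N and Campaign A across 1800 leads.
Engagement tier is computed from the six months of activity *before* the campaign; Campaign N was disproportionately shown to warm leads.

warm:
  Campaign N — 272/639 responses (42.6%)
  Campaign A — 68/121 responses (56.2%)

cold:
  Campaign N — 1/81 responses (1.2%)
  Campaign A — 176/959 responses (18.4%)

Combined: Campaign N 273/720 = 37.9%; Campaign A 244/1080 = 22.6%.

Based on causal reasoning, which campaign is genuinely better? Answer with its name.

Campaign A

The stratified and pooled comparisons disagree (Campaign A wins within each engagement tier; Campaign N wins overall), so the answer turns on the causal role of engagement tier.
Since engagement tier is a pre-existing factor (not a product of the campaign) and it affects the outcome on its own, it is a confounder. The stratified rates, not the pooled rate, identify the causal effect.
Within each level — warm: 42.6% vs 56.2%; cold: 1.2% vs 18.4% — Campaign A is higher every time.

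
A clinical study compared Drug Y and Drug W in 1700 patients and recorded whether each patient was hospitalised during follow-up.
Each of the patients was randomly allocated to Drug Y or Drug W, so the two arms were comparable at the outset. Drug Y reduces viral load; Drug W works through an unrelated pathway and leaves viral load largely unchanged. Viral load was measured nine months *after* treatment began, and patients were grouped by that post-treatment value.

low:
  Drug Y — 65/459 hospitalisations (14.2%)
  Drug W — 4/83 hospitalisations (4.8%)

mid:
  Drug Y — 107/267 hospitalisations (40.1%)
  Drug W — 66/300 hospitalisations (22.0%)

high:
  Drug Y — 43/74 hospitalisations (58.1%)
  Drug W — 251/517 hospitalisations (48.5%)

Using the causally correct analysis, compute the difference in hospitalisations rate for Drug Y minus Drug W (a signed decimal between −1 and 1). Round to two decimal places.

Within every viral load level Drug W has the lower rate, yet pooled Drug Y does — Simpson's reversal.
Stratifying would compare drugs among patients the drugs themselves sorted into viral load groups — a form of selection on an intermediate. The unconditioned pooled rates give the total causal effect.
The causal difference is the pooled difference: 0.269 − 0.357 = -0.088.

-0.09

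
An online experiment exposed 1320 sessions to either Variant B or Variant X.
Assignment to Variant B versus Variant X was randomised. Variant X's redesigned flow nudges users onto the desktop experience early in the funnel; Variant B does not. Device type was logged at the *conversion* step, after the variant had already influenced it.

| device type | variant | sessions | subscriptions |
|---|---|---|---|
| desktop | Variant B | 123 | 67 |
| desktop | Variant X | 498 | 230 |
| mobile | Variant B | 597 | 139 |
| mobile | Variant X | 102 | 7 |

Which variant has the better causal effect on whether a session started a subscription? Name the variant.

Variant X

The device type-specific comparison favours Variant B throughout, but the pooled figures favour Variant X. The question is whether to condition on device type.
Device type is downstream of the variant. One should not condition on a consequence of treatment, so the overall rates are the right comparison.
Pooled: Variant B 28.6% vs Variant X 39.5%; Variant X is higher overall.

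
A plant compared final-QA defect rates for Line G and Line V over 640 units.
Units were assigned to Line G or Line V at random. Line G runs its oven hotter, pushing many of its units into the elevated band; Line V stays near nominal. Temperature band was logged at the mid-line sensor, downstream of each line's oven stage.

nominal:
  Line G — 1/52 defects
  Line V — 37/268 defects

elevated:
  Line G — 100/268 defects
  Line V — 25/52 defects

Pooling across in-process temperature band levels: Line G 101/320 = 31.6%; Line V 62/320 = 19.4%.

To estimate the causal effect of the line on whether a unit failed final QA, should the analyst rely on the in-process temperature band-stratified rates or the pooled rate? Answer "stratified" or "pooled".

The stratified and pooled comparisons disagree (Line G wins within each in-process temperature band; Line V wins overall), so the answer turns on the causal role of in-process temperature band.
In-process temperature band here is a post-treatment variable shaped by the line; conditioning on it would introduce bias rather than remove it. The overall comparison is the causal one.
Pooled: Line G 31.6% vs Line V 19.4%; Line V is lower overall.

pooled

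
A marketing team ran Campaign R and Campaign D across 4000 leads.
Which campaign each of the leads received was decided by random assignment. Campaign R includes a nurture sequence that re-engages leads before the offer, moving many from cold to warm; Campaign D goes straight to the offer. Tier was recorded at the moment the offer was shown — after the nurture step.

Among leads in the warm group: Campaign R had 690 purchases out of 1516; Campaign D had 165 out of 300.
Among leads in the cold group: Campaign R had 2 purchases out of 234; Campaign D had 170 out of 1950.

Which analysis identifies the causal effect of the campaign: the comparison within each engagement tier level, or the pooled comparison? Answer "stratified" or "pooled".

Engagement tier lies on the pathway campaign → engagement tier → outcome, so adjusting for it blocks the indirect effect. For the total causal effect of campaign, use the unadjusted pooled rates.
Pooled: Campaign R 39.5% vs Campaign D 14.9%; Campaign R is higher overall.

pooled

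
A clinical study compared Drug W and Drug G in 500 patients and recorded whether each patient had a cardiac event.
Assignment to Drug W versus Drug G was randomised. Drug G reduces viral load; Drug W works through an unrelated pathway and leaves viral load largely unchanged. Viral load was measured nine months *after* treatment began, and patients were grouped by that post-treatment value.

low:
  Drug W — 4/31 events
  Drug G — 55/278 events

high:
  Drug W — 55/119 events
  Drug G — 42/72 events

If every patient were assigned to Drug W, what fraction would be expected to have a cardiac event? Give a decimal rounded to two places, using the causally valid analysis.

0.39

Because the drug influences viral load, viral load is a post-treatment mediator, not a confounder. Stratifying on it would bias the estimate; the causal effect is the crude pooled difference.
So P(outcome | do(Drug W)) is just the pooled rate for Drug W: 59/150 = 0.393.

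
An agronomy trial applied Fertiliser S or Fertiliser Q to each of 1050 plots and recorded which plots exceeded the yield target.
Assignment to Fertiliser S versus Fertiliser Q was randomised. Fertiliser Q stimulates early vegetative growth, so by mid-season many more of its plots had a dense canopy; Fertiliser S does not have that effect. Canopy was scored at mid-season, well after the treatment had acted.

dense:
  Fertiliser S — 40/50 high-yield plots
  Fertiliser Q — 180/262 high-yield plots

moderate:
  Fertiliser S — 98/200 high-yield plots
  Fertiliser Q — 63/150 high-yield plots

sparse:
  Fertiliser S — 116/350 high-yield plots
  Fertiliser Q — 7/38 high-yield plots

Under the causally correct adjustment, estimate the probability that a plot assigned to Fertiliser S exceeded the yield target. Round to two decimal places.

Stratifying would compare fertilisers among plots the fertilisers themselves sorted into mid-season canopy groups — a form of selection on an intermediate. The unconditioned pooled rates give the total causal effect.
So P(outcome | do(Fertiliser S)) is just the pooled rate for Fertiliser S: 254/600 = 0.423.

0.42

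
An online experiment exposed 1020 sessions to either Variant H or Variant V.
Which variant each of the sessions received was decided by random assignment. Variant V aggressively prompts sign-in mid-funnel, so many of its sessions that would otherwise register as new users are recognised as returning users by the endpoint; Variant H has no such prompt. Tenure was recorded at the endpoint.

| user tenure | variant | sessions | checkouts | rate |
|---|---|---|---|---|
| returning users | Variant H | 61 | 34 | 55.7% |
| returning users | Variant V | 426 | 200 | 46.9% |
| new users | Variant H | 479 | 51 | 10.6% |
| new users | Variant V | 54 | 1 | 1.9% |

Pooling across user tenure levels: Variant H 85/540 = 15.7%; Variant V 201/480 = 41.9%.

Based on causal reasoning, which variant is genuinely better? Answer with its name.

Variant V

The stratified and pooled comparisons disagree (Variant H wins within each user tenure; Variant V wins overall), so the answer turns on the causal role of user tenure.
User tenure is recorded after the variant and is itself shifted by it — it sits on the causal path from variant to outcome. Conditioning on a mediator would strip out part of the effect we want; the pooled comparison gives the total causal effect.
Pooled: Variant H 15.7% vs Variant V 41.9%; Variant V is higher overall.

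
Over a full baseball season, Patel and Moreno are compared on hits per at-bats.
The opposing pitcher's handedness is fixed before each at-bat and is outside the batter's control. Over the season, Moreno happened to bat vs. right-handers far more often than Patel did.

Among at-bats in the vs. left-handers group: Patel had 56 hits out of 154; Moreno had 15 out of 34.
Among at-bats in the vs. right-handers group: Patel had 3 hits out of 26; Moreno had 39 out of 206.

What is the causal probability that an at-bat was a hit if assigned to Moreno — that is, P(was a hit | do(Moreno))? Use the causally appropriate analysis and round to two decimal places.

Since pitcher handedness is a pre-existing factor (not a product of the player) and it affects the outcome on its own, it is a confounder. The stratified rates, not the pooled rate, identify the causal effect.
Standardising Moreno to the population pitcher handedness mix: 0.448·15/34 + 0.552·39/206 = 0.302.

0.30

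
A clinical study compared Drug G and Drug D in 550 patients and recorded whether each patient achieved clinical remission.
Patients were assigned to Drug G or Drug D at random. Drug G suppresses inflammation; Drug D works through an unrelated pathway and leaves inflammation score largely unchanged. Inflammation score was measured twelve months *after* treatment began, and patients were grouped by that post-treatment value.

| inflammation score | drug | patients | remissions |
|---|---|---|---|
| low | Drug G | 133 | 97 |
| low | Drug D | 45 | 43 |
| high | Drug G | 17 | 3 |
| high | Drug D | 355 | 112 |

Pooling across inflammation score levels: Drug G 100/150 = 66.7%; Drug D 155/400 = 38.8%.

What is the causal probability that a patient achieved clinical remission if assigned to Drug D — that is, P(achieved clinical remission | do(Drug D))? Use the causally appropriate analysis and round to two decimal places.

0.39

The inflammation score-specific comparison favours Drug D throughout, but the pooled figures favour Drug G. The question is whether to condition on inflammation score.
Inflammation score is recorded after the drug and is itself shifted by it — it sits on the causal path from drug to outcome. Conditioning on a mediator would strip out part of the effect we want; the pooled comparison gives the total causal effect.
So P(outcome | do(Drug D)) is just the pooled rate for Drug D: 155/400 = 0.388.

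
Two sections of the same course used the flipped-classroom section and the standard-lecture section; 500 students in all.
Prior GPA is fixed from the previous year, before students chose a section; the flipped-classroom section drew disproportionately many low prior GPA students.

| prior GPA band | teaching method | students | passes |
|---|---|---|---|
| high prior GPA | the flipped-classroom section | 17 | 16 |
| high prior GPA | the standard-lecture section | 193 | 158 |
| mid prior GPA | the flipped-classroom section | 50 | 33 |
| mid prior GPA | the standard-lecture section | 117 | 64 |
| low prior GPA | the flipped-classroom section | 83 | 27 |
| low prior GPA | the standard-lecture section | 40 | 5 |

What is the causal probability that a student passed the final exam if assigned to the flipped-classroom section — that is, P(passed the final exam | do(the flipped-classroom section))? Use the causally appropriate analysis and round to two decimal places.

The stratified and pooled comparisons disagree (the flipped-classroom section wins within each prior GPA band; the standard-lecture section wins overall), so the answer turns on the causal role of prior GPA band.
Here prior GPA band is a common cause — it drives both which teaching method a case falls under and the outcome. The crude comparison mixes populations; the stratum-specific rates are the causally relevant ones.
Standardising the flipped-classroom section to the population prior GPA band mix: 0.420·16/17 + 0.334·33/50 + 0.246·27/83 = 0.696.

0.70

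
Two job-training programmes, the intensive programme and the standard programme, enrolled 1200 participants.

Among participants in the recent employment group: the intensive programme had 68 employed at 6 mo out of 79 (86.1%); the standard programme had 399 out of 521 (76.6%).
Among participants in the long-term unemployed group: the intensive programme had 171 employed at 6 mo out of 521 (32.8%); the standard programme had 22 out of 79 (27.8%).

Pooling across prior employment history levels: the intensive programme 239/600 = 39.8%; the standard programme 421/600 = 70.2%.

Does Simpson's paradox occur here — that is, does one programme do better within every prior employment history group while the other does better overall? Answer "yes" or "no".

yes

Within each prior employment history level (recent employment 86.1% vs 76.6%; long-term unemployed 32.8% vs 27.8%), the intensive programme has the higher rate every time. Pooled: 39.8% vs 70.2% — the standard programme has the higher rate overall. The two comparisons disagree.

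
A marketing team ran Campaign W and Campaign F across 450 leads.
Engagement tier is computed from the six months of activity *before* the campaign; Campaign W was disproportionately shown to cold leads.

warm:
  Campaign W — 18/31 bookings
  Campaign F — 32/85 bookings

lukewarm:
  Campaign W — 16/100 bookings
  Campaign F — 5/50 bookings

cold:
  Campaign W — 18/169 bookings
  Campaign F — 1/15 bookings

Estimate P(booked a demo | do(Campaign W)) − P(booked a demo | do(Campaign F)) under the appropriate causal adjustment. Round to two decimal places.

Engagement tier is set before the campaign has any effect — it is not caused by the campaign — and it independently drives the outcome. That makes it a confounder, so the causal comparison is within engagement tier levels.
Adjusting over the population distribution of engagement tier: 0.258·(0.581−0.376) + 0.333·(0.160−0.100) + 0.409·(0.107−0.067) = +0.089.

+0.09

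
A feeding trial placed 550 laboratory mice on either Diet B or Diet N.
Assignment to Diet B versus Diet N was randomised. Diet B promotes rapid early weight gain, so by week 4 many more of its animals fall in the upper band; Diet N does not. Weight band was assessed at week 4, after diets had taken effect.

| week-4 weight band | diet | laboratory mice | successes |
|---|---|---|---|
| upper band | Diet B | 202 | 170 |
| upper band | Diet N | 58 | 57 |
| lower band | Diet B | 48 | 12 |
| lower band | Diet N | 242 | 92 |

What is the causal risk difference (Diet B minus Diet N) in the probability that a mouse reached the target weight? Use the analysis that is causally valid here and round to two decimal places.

The stratified and pooled comparisons disagree (Diet N wins within each week-4 weight band; Diet B wins overall), so the answer turns on the causal role of week-4 weight band.
Week-4 weight band here is a post-treatment variable shaped by the diet; conditioning on it would introduce bias rather than remove it. The overall comparison is the causal one.
The causal difference is the pooled difference: 0.728 − 0.497 = +0.231.

+0.23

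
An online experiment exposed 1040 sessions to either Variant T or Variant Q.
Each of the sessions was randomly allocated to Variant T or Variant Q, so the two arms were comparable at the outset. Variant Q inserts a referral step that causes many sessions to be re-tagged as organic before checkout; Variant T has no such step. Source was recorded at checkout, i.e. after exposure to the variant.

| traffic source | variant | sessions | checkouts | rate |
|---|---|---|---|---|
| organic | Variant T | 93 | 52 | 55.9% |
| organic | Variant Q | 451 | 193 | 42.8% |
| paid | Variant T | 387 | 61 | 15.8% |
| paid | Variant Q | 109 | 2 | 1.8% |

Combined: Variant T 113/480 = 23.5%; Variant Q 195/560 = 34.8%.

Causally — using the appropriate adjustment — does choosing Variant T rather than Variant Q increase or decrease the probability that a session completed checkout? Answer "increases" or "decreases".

The traffic source-specific comparison favours Variant T throughout, but the pooled figures favour Variant Q. The question is whether to condition on traffic source.
Traffic source here is a post-treatment variable shaped by the variant; conditioning on it would introduce bias rather than remove it. The overall comparison is the causal one.
Pooled: Variant T 23.5% vs Variant Q 34.8%; Variant Q is higher overall.

decreases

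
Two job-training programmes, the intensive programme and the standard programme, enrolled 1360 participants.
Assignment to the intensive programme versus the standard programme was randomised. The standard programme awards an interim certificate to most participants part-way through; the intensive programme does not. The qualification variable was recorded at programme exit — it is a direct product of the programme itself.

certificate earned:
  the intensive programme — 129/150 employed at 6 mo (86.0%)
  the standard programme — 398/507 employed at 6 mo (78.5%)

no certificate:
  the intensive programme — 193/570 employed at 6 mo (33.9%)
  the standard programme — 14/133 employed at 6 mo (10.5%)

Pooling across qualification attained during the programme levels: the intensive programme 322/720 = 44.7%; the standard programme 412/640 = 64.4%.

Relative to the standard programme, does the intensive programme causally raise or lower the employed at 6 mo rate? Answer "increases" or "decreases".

Within every qualification attained during the programme level the intensive programme has the higher rate, yet pooled the standard programme does — Simpson's reversal.
The distribution of qualification attained during the programme is itself part of what the programme does — it is an intermediate outcome. Holding it fixed would remove that part of the effect; the total effect is the pooled difference.
Pooled: the intensive programme 44.7% vs the standard programme 64.4%; the standard programme is higher overall.

decreases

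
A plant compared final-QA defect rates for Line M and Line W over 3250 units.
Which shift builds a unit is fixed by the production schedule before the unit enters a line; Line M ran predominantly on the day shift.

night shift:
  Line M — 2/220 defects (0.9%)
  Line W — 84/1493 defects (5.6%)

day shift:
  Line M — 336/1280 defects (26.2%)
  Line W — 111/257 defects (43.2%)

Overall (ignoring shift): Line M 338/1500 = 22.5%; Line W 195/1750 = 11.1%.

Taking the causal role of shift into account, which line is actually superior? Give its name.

Line M

Shift satisfies the back-door criterion: it is not a descendant of the line, and it blocks the spurious path from line to outcome. Adjusting for it (i.e., using the within-shift rates) gives the causal effect.
Within each level — night shift: 0.9% vs 5.6%; day shift: 26.2% vs 43.2% — Line M is lower every time.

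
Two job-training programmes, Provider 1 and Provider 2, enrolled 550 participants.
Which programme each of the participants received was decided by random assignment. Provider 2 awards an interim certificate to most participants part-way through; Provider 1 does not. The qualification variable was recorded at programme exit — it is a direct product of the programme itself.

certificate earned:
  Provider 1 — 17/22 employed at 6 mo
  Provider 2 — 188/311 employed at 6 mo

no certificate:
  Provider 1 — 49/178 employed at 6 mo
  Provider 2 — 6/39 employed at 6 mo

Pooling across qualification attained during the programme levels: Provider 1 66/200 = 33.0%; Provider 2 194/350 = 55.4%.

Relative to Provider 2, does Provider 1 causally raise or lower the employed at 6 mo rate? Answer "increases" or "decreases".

decreases

Provider 1 is higher inside every qualification attained during the programme stratum but Provider 2 is higher in aggregate. Whether to stratify depends on how qualification attained during the programme relates to the programme.
Qualification attained during the programme is downstream of the programme. One should not condition on a consequence of treatment, so the overall rates are the right comparison.
Pooled: Provider 1 33.0% vs Provider 2 55.4%; Provider 2 is higher overall.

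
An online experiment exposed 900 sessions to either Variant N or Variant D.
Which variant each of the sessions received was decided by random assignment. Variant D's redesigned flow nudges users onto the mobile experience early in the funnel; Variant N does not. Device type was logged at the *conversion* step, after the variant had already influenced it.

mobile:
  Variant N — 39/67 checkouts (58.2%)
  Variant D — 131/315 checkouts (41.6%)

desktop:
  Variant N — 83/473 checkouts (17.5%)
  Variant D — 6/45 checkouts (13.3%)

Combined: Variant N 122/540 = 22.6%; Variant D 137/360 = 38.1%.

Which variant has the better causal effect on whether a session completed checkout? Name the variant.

Stratifying would compare variants among sessions the variants themselves sorted into device type groups — a form of selection on an intermediate. The unconditioned pooled rates give the total causal effect.
Pooled: Variant N 22.6% vs Variant D 38.1%; Variant D is higher overall.

Variant D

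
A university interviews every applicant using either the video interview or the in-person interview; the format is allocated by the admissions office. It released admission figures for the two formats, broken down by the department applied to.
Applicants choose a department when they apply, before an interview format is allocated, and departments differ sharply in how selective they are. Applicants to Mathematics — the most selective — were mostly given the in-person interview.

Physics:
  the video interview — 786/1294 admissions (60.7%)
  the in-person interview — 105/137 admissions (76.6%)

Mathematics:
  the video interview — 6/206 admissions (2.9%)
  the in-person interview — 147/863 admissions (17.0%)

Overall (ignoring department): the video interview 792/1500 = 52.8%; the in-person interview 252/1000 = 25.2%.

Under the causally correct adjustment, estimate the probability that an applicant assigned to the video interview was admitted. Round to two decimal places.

Since department is a pre-existing factor (not a product of the interview format) and it affects the outcome on its own, it is a confounder. The stratified rates, not the pooled rate, identify the causal effect.
Standardising the video interview to the population department mix: 0.572·786/1294 + 0.428·6/206 = 0.360.

0.36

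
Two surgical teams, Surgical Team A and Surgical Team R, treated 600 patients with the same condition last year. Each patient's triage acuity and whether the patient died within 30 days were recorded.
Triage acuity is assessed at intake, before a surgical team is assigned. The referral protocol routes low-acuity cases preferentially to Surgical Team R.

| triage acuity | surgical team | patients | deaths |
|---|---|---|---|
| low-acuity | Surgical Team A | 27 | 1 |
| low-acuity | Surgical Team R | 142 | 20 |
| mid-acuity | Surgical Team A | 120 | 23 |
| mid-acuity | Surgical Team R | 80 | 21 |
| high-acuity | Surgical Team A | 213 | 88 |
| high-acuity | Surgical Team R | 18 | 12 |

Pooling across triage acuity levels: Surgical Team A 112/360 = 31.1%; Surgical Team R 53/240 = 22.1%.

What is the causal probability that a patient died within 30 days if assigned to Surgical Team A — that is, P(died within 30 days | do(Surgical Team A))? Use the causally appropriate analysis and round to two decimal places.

The triage acuity-specific comparison favours Surgical Team A throughout, but the pooled figures favour Surgical Team R. The question is whether to condition on triage acuity.
The imbalance in triage acuity arose from how patients were allocated, not from anything the surgical team did; and triage acuity independently affects the outcome. The pooled gap is confounded — condition on triage acuity.
Standardising Surgical Team A to the population triage acuity mix: 0.282·1/27 + 0.333·23/120 + 0.385·88/213 = 0.233.

0.23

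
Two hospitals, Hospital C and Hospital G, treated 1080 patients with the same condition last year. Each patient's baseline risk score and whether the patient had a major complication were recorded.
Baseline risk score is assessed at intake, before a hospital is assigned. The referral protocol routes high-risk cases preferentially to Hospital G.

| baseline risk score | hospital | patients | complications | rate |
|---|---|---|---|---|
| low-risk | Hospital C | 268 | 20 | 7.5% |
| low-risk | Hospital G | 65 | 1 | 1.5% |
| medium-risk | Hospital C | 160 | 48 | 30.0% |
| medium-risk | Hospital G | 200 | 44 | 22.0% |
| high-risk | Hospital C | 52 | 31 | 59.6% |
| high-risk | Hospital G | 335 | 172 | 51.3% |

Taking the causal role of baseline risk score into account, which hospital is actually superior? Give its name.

Since baseline risk score is a pre-existing factor (not a product of the hospital) and it affects the outcome on its own, it is a confounder. The stratified rates, not the pooled rate, identify the causal effect.
Within each level — low-risk: 7.5% vs 1.5%; medium-risk: 30.0% vs 22.0%; high-risk: 59.6% vs 51.3% — Hospital G is lower every time.

Hospital G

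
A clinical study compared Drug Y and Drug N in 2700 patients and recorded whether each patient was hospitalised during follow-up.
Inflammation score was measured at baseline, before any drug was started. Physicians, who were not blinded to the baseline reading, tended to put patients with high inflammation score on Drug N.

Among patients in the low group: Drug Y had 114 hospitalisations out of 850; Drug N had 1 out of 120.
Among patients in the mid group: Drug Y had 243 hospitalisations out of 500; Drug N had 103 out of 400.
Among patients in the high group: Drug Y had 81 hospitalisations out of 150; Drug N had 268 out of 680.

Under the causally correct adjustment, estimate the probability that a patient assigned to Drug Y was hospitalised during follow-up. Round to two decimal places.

Since inflammation score is a pre-existing factor (not a product of the drug) and it affects the outcome on its own, it is a confounder. The stratified rates, not the pooled rate, identify the causal effect.
Standardising Drug Y to the population inflammation score mix: 0.359·114/850 + 0.333·243/500 + 0.307·81/150 = 0.376.

0.38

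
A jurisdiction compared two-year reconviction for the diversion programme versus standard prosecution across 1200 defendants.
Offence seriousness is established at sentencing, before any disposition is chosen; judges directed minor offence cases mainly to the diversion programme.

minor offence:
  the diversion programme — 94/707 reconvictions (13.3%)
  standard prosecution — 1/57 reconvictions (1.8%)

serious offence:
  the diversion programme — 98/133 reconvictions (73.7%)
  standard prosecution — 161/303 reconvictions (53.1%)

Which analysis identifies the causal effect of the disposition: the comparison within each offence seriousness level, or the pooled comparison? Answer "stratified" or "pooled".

The stratified and pooled comparisons disagree (standard prosecution wins within each offence seriousness; the diversion programme wins overall), so the answer turns on the causal role of offence seriousness.
The imbalance in offence seriousness arose from how defendants were allocated, not from anything the disposition did; and offence seriousness independently affects the outcome. The pooled gap is confounded — condition on offence seriousness.
Within each level — minor offence: 13.3% vs 1.8%; serious offence: 73.7% vs 53.1% — standard prosecution is lower every time.

stratified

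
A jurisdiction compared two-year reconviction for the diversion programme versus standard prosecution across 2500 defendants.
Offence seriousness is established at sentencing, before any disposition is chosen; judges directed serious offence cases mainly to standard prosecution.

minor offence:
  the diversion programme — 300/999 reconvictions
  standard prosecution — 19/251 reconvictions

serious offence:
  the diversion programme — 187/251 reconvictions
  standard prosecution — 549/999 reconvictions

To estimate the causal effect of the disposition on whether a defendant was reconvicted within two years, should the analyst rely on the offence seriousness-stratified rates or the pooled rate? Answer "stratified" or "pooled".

stratified

The stratified and pooled comparisons disagree (standard prosecution wins within each offence seriousness; the diversion programme wins overall), so the answer turns on the causal role of offence seriousness.
Since offence seriousness is a pre-existing factor (not a product of the disposition) and it affects the outcome on its own, it is a confounder. The stratified rates, not the pooled rate, identify the causal effect.
Within each level — minor offence: 30.0% vs 7.6%; serious offence: 74.5% vs 55.0% — standard prosecution is lower every time.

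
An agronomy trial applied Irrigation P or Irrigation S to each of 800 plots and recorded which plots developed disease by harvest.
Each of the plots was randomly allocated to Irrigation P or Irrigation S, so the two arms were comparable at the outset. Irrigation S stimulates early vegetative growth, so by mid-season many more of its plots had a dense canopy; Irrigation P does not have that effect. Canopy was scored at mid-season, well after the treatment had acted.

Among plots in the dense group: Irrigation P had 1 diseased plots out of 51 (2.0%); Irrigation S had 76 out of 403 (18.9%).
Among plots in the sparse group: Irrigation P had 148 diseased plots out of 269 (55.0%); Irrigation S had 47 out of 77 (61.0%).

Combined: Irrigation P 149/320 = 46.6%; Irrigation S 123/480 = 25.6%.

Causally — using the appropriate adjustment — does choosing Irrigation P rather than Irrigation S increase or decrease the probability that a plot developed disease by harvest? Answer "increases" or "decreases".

increases

The mid-season canopy-specific comparison favours Irrigation P throughout, but the pooled figures favour Irrigation S. The question is whether to condition on mid-season canopy.
Because the irrigation influences mid-season canopy, mid-season canopy is a post-treatment mediator, not a confounder. Stratifying on it would bias the estimate; the causal effect is the crude pooled difference.
Pooled: Irrigation P 46.6% vs Irrigation S 25.6%; Irrigation S is lower overall.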